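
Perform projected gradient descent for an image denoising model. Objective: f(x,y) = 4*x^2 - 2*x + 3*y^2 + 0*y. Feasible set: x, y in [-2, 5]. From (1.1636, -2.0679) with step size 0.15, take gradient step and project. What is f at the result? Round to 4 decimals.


Step 1: Compute gradient at (1.1636, -2.0679).
grad_x = 2*4*1.1636 - 2 = 7.3088
grad_y = 2*3*-2.0679 + 0 = -12.4074
Step 2: Gradient step.
x_raw = 1.1636 - 0.15*7.3088 = 0.0673
y_raw = -2.0679 - 0.15*-12.4074 = -0.2068
Step 3: Project onto [-2, 5].
x_proj = clip(0.0673) = 0.0673
y_proj = clip(-0.2068) = -0.2068
Step 4: Evaluate f.
f(0.0673, -0.2068) = 0.0118


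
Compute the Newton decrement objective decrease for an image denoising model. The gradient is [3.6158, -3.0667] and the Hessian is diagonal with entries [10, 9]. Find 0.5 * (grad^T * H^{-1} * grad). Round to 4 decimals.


Step 1: H is diagonal, so H^(-1) * g = [0.3616, -0.3407].
Step 2: g^T H^(-1) g = sum_i g_i^2 / H_ii
  = (3.6158)^2/10 + (-3.0667)^2/9
  = 1.3074 + 1.045 = 2.3524
Step 3: Objective decrease = 0.5 * g^T H^(-1) g = 1.1762


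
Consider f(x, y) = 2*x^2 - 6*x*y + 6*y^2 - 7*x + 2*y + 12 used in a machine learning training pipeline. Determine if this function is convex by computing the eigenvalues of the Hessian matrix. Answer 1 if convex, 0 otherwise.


The Hessian of f(x,y) = 2*x^2 - 6*x*y + 6*y^2 - 7*x + 2*y + 12 is:
H = [[4, -6], [-6, 12]]
Trace = 4 + 12 = 16
Determinant = 4*12 - (-6)^2 = 12
Discriminant = (16)^2 - 4*12 = 208.0
Eigenvalues: lambda_1 = 0.7889, lambda_2 = 15.2111
The function is convex.

1


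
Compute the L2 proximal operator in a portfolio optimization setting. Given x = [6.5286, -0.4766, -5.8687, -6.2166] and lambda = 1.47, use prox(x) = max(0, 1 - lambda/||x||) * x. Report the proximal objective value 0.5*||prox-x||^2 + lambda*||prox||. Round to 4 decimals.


Step 1: Compute ||x||.
||x|| = 10.7674
Step 2: Compute scaling factor.
scale = max(0, 1 - 1.47/10.7674) = 0.8635
Step 3: prox(x) = [5.6373, -0.4115, -5.0675, -5.3679]
||prox(x)|| = 9.2974
Step 4: Proximal objective.
0.5*||prox-x||^2 = 1.0805
lambda*||prox|| = 13.6672
Total = 14.7477


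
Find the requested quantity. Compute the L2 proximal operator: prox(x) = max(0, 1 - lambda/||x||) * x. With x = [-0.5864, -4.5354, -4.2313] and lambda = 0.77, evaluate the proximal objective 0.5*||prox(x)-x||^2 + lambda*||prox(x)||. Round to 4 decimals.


Step 1: Compute ||x||.
||x|| = 6.2304
Step 2: Compute scaling factor.
scale = max(0, 1 - 0.77/6.2304) = 0.8764
Step 3: prox(x) = [-0.5139, -3.9749, -3.7084]
||prox(x)|| = 5.4604
Step 4: Proximal objective.
0.5*||prox-x||^2 = 0.2965
lambda*||prox|| = 4.2045
Total = 4.5009


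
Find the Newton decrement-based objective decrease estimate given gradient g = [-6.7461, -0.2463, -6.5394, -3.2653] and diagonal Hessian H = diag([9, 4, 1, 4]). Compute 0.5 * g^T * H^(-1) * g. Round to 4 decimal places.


Step 1: H is diagonal, so H^(-1) * g = [-0.7496, -0.0616, -6.5394, -0.8163].
Step 2: g^T H^(-1) g = sum_i g_i^2 / H_ii
  = (-6.7461)^2/9 + (-0.2463)^2/4 + (-6.5394)^2/1 + (-3.2653)^2/4
  = 5.0567 + 0.0152 + 42.7638 + 2.6655 = 50.5011
Step 3: Objective decrease = 0.5 * g^T H^(-1) g = 25.2506


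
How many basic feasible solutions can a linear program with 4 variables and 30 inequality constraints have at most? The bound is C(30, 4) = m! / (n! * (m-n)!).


Each vertex corresponds to some choice of n active constraints out of m, so the number of vertices is at most C(m, n) = m! / (n!(m-n)!).
m = 30, n = 4
Numerator: 30 * 29 * 28 * 27
Denominator: 4! = 24
C(30, 4) = 27405


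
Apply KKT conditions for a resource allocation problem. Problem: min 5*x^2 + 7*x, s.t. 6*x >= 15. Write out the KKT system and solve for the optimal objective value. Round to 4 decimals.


Step 1: Try lambda = 0 (constraint inactive).
x_unc = -7/(2*5) = -0.7
Check: 6*-0.7 = -4.2 < 15 -- violated!
Step 2: Constraint must be active: 6*x = 15
x* = 15/6 = 2.5
lambda = (2*5*2.5 + 7)/6 = 5.3333
Step 3: Compute optimal value.
f(x*) = 5*2.5^2 + 7*2.5 = 48.75


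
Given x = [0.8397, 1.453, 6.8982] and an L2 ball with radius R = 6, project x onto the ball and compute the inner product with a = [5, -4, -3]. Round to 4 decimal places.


Step 1: Compute ||x|| (intermediates to 6 decimals).
||x|| = sqrt(0.8397^2 + 1.453^2 + 6.8982^2) = 7.099399
Step 2: Project.
Since ||x|| > R, scale = R/||x|| = 6/7.099399 = 0.845142, proj(x) = scale * x
proj(x) = [0.709666, 1.227991, 5.829959]
Step 3: Dot product.
a^T * proj(x) = 5*0.709666 - 4*1.227991 - 3*5.829959 = -18.8535


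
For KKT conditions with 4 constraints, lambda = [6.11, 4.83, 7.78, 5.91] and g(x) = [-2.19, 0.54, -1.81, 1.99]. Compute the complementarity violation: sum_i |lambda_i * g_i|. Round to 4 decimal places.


KKT complementary slackness check:
lambda_1 * g_1 = 6.11 * -2.19 = -13.3809
lambda_2 * g_2 = 4.83 * 0.54 = 2.6082
lambda_3 * g_3 = 7.78 * -1.81 = -14.0818
lambda_4 * g_4 = 5.91 * 1.99 = 11.7609
Total violation = 13.3809 + 2.6082 + 14.0818 + 11.7609 = 41.8318


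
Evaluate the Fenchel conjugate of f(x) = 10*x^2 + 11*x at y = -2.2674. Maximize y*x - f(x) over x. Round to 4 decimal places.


f*(y) = sup_x {y*x - a*x^2 - b*x} = sup_x {(y-b)*x - a*x^2}
FOC: (y - b) - 2a*x = 0 => x* = (y - b)/(2a)
x* = (-2.2674 - 11)/(2*10) = -0.6634
f*(-2.2674) = (y-b)^2/(4a) = (-2.2674 - 11)^2/(4*10)
= 176.0239/40 = 4.4006


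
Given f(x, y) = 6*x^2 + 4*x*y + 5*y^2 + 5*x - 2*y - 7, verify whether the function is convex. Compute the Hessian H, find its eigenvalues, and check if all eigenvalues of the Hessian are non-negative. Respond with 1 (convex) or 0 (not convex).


The Hessian of f(x,y) = 6*x^2 + 4*x*y + 5*y^2 + 5*x - 2*y - 7 is:
H = [[12, 4], [4, 10]]
Trace = 12 + 10 = 22
Determinant = 12*10 - (4)^2 = 104
Discriminant = (22)^2 - 4*104 = 68.0
Eigenvalues: lambda_1 = 6.8769, lambda_2 = 15.1231
The function is convex.

1


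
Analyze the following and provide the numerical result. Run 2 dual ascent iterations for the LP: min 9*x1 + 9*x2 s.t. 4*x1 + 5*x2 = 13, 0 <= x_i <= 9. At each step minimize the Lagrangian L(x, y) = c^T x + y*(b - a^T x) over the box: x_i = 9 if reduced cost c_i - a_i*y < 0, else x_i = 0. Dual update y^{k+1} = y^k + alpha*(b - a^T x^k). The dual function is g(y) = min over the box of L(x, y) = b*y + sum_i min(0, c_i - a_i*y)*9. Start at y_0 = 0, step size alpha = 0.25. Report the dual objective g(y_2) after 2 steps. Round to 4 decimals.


Dual ascent for LP: min 9*x1 + 9*x2, 4*x1 + 5*x2 = 13, 0 <= x_i <= 9
Step 1: y^k = 0.0, reduced costs: (9.0, 9.0)
  x^k = (0.0, 0.0), subgradient = b - a^T x = 13.0
  y^{k+1} = 0.0 + 0.25*13.0 = 3.25
Step 2: y^k = 3.25, reduced costs: (-4.0, -7.25)
  x^k = (9.0, 9.0), subgradient = b - a^T x = -68.0
  y^{k+1} = 3.25 + 0.25*-68.0 = -13.75
Dual objective at y_2 = -13.75: reduced costs (64.0, 77.75), box minimizer x = (0.0, 0.0)
g(y_2) = b*y + (c1 - a1*y)*x1 + (c2 - a2*y)*x2 = 13*(-13.75) + 64.0*0.0 + 77.75*0.0 = -178.75 + 0.0 + 0.0 = -178.75


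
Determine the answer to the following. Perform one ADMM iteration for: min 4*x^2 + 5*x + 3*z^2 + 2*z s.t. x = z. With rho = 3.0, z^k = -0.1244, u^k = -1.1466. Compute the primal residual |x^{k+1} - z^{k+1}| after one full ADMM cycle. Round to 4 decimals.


ADMM iteration with rho = 3.0, z^k = -0.1244, u^k = -1.1466
Step 1: x-update.
Minimize 4*x^2 + 5*x + (3.0/2)*(x + 0.1244 - 1.1466)^2
FOC: (2*4 + 3.0)*x = -5 + 3.0*(-0.1244 + 1.1466)
x^{k+1} = -0.1758
Step 2: z-update.
Minimize 3*z^2 + 2*z + (3.0/2)*(-0.1758 - z - 1.1466)^2
FOC: (2*3 + 3.0)*z = -2 + 3.0*(-0.1758 - 1.1466)
z^{k+1} = -0.663
Step 3: u-update.
u^{k+1} = -1.1466 - 0.1758 + 0.663 = -0.6594
Step 4: Primal residual = |-0.1758 + 0.663| = 0.4872


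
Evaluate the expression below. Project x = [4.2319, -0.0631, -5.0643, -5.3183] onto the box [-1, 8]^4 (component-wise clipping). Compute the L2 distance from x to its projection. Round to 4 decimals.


Project each component onto [-1, 8].
clip(4.2319) = 4.2319, clip(-0.0631) = -0.0631, clip(-5.0643) = -1.0, clip(-5.3183) = -1.0
Projection = [4.2319, -0.0631, -1.0, -1.0]
Squared diffs: [0.0, 0.0, 16.5185, 18.6477]
Distance = sqrt(35.1662) = 5.9301


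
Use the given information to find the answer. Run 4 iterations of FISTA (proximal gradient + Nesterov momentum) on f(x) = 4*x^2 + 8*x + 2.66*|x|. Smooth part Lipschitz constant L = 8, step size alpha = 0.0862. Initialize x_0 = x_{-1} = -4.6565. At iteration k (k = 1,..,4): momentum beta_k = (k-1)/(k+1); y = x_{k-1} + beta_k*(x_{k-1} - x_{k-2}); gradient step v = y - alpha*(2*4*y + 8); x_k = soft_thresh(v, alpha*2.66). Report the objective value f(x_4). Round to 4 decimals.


FISTA on f(x) = 4*x^2 + 8*x + 2.66*|x|
L = 8, alpha = 0.0862
Iteration 1: beta = 0.0, y = -4.6565 + 0.0*(-4.6565 + 4.6565) = -4.6565
  grad(y) = -29.252, v = y - alpha*grad = -2.135
  prox(v) = soft_thresh(-2.135, 0.2293) = -1.9057
Iteration 2: beta = 0.3333, y = -1.9057 + 0.3333*(-1.9057 + 4.6565) = -0.9887
  grad(y) = 0.09, v = y - alpha*grad = -0.9965
  prox(v) = soft_thresh(-0.9965, 0.2293) = -0.7672
Iteration 3: beta = 0.5, y = -0.7672 + 0.5*(-0.7672 + 1.9057) = -0.198
  grad(y) = 6.4162, v = y - alpha*grad = -0.7511
  prox(v) = soft_thresh(-0.7511, 0.2293) = -0.5218
Iteration 4: beta = 0.6, y = -0.5218 + 0.6*(-0.5218 + 0.7672) = -0.3745
  grad(y) = 5.0041, v = y - alpha*grad = -0.8058
  prox(v) = soft_thresh(-0.8058, 0.2293) = -0.5765
f(x_4) = 4*(-0.5765)^2 + 8*(-0.5765) + 2.66*|-0.5765| = -1.7491


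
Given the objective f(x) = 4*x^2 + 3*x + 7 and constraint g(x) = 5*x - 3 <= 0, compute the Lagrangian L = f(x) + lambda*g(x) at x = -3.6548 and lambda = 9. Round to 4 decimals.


Step 1: Evaluate f(x).
f(-3.6548) = 4*(-3.6548)^2 + 3*(-3.6548) + 7 = 49.4659
Step 2: Evaluate g(x).
g(-3.6548) = 5*-3.6548 - 3 = -21.274
Step 3: Compute Lagrangian.
L = 49.4659 + 9*-21.274 = -142.0001


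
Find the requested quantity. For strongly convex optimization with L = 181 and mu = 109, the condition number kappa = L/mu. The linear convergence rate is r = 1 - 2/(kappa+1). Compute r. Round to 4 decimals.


Step 1: Compute the condition number.
kappa = L/mu = 181/109 = 1.6606
Step 2: Compute the convergence rate.
r = 1 - 2/(kappa + 1) = 1 - 2*mu/(L + mu) = (L - mu)/(L + mu) = 72/290 = 0.2483


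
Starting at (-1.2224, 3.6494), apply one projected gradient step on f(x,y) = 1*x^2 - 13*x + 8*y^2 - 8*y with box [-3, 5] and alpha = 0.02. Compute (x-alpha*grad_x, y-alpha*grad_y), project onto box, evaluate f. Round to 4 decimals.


Step 1: Compute gradient at (-1.2224, 3.6494).
grad_x = 2*1*-1.2224 - 13 = -15.4448
grad_y = 2*8*3.6494 - 8 = 50.3904
Step 2: Gradient step.
x_raw = -1.2224 - 0.02*-15.4448 = -0.9135
y_raw = 3.6494 - 0.02*50.3904 = 2.6416
Step 3: Project onto [-3, 5].
x_proj = clip(-0.9135) = -0.9135
y_proj = clip(2.6416) = 2.6416
Step 4: Evaluate f.
f(-0.9135, 2.6416) = 47.4014


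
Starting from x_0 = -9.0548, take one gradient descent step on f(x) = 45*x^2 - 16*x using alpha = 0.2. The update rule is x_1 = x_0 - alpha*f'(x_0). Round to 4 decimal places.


We compute the gradient at x_0 and apply the update.
f'(x) = 90*x - 16
f'(-9.0548) = 90*-9.0548 - 16 = -830.932
x_1 = -9.0548 - 0.2*-830.932 = 157.1316


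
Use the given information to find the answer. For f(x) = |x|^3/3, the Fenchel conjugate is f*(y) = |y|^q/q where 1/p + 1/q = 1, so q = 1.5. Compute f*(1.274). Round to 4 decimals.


The conjugate exponent q satisfies 1/p + 1/q = 1.
p = 3, so q = 3/(3 - 1) = 1.5
|y|^q = 1.274^1.5 = 1.438
f*(1.274) = 1.438 / 1.5 = 0.9587


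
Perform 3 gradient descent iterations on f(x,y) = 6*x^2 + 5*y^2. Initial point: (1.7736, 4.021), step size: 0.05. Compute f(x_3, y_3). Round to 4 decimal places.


Gradient descent on f(x,y) = 6*x^2 + 5*y^2.
Starting point: (1.7736, 4.021), alpha = 0.05
Step 1: grad_x = 2*6*1.7736 = 21.2832, grad_y = 2*5*4.021 = 40.21
  x_1 = 1.7736 - 0.05*21.2832 = 0.7094
  y_1 = 4.021 - 0.05*40.21 = 2.0105
Step 2: grad_x = 2*6*0.7094 = 8.5133, grad_y = 2*5*2.0105 = 20.105
  x_2 = 0.7094 - 0.05*8.5133 = 0.2838
  y_2 = 2.0105 - 0.05*20.105 = 1.0053
Step 3: grad_x = 2*6*0.2838 = 3.4053, grad_y = 2*5*1.0053 = 10.0525
  x_3 = 0.2838 - 0.05*3.4053 = 0.1135
  y_3 = 1.0053 - 0.05*10.0525 = 0.5026
f(0.1135, 0.5026) = 6*0.1135^2 + 5*0.5026^2 = 1.3405


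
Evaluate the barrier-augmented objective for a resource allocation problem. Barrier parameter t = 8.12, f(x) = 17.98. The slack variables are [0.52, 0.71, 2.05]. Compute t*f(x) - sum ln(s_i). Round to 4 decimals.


Step 1: Compute log-barrier.
ln values: [-0.6539, -0.3425, 0.7178]
phi = -(-0.6539 - 0.3425 + 0.7178) = 0.2786
Step 2: Compute augmented objective.
t*f(x) = 8.12*17.98 = 145.9976
Total = 145.9976 + 0.2786 = 146.2762


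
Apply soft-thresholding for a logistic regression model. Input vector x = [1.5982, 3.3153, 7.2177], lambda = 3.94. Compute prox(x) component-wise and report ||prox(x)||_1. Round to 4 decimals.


Soft-thresholding with lambda = 3.94:
prox(1.5982) = sign(1.5982)*max(|1.5982| - 3.94, 0) = 0.0
prox(3.3153) = sign(3.3153)*max(|3.3153| - 3.94, 0) = 0.0
prox(7.2177) = sign(7.2177)*max(|7.2177| - 3.94, 0) = 3.2777
prox(x) = [0.0, 0.0, 3.2777]
||prox(x)||_1 = 0.0 + 0.0 + 3.2777 = 3.2777


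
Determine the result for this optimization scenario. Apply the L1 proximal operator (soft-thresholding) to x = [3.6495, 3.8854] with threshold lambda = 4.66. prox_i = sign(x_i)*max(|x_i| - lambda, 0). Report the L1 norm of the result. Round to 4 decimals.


Soft-thresholding with lambda = 4.66:
prox(3.6495) = sign(3.6495)*max(|3.6495| - 4.66, 0) = 0.0
prox(3.8854) = sign(3.8854)*max(|3.8854| - 4.66, 0) = 0.0
prox(x) = [0.0, 0.0]
||prox(x)||_1 = 0.0 + 0.0 = 0.0


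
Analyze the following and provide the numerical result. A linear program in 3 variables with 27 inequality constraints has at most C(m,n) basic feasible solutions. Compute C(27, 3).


Each vertex corresponds to some choice of n active constraints out of m, so the number of vertices is at most C(m, n) = m! / (n!(m-n)!).
m = 27, n = 3
Numerator: 27 * 26 * 25
Denominator: 3! = 6
C(27, 3) = 2925


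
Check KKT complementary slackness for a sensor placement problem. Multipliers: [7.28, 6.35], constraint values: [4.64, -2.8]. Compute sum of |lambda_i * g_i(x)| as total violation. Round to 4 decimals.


KKT complementary slackness check:
lambda_1 * g_1 = 7.28 * 4.64 = 33.7792
lambda_2 * g_2 = 6.35 * -2.8 = -17.78
Total violation = 33.7792 + 17.78 = 51.5592


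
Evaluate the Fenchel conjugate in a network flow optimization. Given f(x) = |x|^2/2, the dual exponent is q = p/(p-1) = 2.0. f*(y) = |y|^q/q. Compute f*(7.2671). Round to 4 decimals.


The conjugate exponent q satisfies 1/p + 1/q = 1.
p = 2, so q = 2/(2 - 1) = 2.0
|y|^q = 7.2671^2.0 = 52.8107
f*(7.2671) = 52.8107 / 2.0 = 26.4054


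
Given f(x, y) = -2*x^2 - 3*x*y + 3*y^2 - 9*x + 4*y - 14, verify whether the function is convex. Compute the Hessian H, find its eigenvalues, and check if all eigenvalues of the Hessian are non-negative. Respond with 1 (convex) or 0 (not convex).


The Hessian of f(x,y) = -2*x^2 - 3*x*y + 3*y^2 - 9*x + 4*y - 14 is:
H = [[-4, -3], [-3, 6]]
Trace = -4 + 6 = 2
Determinant = -4*6 - (-3)^2 = -33
Discriminant = (2)^2 - 4*-33 = 136.0
Eigenvalues: lambda_1 = -4.831, lambda_2 = 6.831
The function is not convex.

0


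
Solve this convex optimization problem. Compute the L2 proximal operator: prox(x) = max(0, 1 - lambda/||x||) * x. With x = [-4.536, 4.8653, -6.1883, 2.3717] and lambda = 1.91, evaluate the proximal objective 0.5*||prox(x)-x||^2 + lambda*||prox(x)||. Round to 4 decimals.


Step 1: Compute ||x||.
||x|| = 9.3897
Step 2: Compute scaling factor.
scale = max(0, 1 - 1.91/9.3897) = 0.7966
Step 3: prox(x) = [-3.6133, 3.8756, -4.9295, 1.8893]
||prox(x)|| = 7.4797
Step 4: Proximal objective.
0.5*||prox-x||^2 = 1.8241
lambda*||prox|| = 14.2862
Total = 16.1103


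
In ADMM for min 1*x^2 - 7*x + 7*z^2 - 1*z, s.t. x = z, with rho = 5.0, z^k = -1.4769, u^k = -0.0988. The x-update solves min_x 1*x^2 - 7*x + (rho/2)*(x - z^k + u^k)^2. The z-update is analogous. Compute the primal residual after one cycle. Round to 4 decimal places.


ADMM iteration with rho = 5.0, z^k = -1.4769, u^k = -0.0988
Step 1: x-update.
Minimize 1*x^2 - 7*x + (5.0/2)*(x + 1.4769 - 0.0988)^2
FOC: (2*1 + 5.0)*x = 7 + 5.0*(-1.4769 + 0.0988)
x^{k+1} = 0.0156
Step 2: z-update.
Minimize 7*z^2 - 1*z + (5.0/2)*(0.0156 - z - 0.0988)^2
FOC: (2*7 + 5.0)*z = 1 + 5.0*(0.0156 - 0.0988)
z^{k+1} = 0.0307
Step 3: u-update.
u^{k+1} = -0.0988 + 0.0156 - 0.0307 = -0.1139
Step 4: Primal residual = |0.0156 - 0.0307| = 0.0151


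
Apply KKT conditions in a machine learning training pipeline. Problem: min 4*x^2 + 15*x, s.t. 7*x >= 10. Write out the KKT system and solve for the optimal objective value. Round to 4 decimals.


Step 1: Try lambda = 0 (constraint inactive).
x_unc = -15/(2*4) = -1.875
Check: 7*-1.875 = -13.125 < 10 -- violated!
Step 2: Constraint must be active: 7*x = 10
x* = 10/7 = 1.4286 (rounded; the exact value 10/7 is used below)
lambda = (2*4*(10/7) + 15)/7 = 3.7755
Step 3: Compute optimal value.
f(x*) = 4*(10/7)^2 + 15*(10/7) = 29.5918


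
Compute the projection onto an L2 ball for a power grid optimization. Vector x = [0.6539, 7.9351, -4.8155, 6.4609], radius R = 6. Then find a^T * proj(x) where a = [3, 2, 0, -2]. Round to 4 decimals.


Step 1: Compute ||x|| (intermediates to 6 decimals).
||x|| = sqrt(0.6539^2 + 7.9351^2 + (-4.8155)^2 + 6.4609^2) = 11.328092
Step 2: Project.
Since ||x|| > R, scale = R/||x|| = 6/11.328092 = 0.529657, proj(x) = scale * x
proj(x) = [0.346343, 4.202881, -2.550563, 3.422061]
Step 3: Dot product.
a^T * proj(x) = 3*0.346343 + 2*4.202881 + 0*(-2.550563) - 2*3.422061 = 2.6007


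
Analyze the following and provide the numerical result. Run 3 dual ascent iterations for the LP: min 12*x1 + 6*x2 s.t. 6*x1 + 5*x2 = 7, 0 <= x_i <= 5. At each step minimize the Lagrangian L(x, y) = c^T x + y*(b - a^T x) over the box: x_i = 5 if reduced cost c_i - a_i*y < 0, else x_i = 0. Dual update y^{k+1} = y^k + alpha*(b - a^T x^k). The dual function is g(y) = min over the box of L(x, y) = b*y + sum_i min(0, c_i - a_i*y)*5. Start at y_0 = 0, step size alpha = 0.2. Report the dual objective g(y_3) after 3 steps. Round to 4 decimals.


Dual ascent for LP: min 12*x1 + 6*x2, 6*x1 + 5*x2 = 7, 0 <= x_i <= 5
Step 1: y^k = 0.0, reduced costs: (12.0, 6.0)
  x^k = (0.0, 0.0), subgradient = b - a^T x = 7.0
  y^{k+1} = 0.0 + 0.2*7.0 = 1.4
Step 2: y^k = 1.4, reduced costs: (3.6, -1.0)
  x^k = (0.0, 5.0), subgradient = b - a^T x = -18.0
  y^{k+1} = 1.4 + 0.2*-18.0 = -2.2
Step 3: y^k = -2.2, reduced costs: (25.2, 17.0)
  x^k = (0.0, 0.0), subgradient = b - a^T x = 7.0
  y^{k+1} = -2.2 + 0.2*7.0 = -0.8
Dual objective at y_3 = -0.8: reduced costs (16.8, 10.0), box minimizer x = (0.0, 0.0)
g(y_3) = b*y + (c1 - a1*y)*x1 + (c2 - a2*y)*x2 = 7*(-0.8) + 16.8*0.0 + 10.0*0.0 = -5.6 + 0.0 + 0.0 = -5.6


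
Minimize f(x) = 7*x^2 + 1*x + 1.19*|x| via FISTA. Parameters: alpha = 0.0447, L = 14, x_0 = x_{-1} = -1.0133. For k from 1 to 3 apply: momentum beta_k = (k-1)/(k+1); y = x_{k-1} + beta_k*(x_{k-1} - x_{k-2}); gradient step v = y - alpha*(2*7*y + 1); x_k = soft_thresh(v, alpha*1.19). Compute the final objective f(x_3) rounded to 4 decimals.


FISTA on f(x) = 7*x^2 + 1*x + 1.19*|x|
L = 14, alpha = 0.0447
Iteration 1: beta = 0.0, y = -1.0133 + 0.0*(-1.0133 + 1.0133) = -1.0133
  grad(y) = -13.1862, v = y - alpha*grad = -0.4239
  prox(v) = soft_thresh(-0.4239, 0.0532) = -0.3707
Iteration 2: beta = 0.3333, y = -0.3707 + 0.3333*(-0.3707 + 1.0133) = -0.1565
  grad(y) = -1.1907, v = y - alpha*grad = -0.1033
  prox(v) = soft_thresh(-0.1033, 0.0532) = -0.0501
Iteration 3: beta = 0.5, y = -0.0501 + 0.5*(-0.0501 + 0.3707) = 0.1103
  grad(y) = 2.5435, v = y - alpha*grad = -0.0034
  prox(v) = soft_thresh(-0.0034, 0.0532) = 0.0
f(x_3) = 7*0.0^2 + 1*0.0 + 1.19*|0.0| = 0.0


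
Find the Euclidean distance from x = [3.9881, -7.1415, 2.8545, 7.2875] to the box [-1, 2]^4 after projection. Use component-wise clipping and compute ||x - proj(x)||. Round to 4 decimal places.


Project each component onto [-1, 2].
clip(3.9881) = 2.0, clip(-7.1415) = -1.0, clip(2.8545) = 2.0, clip(7.2875) = 2.0
Projection = [2.0, -1.0, 2.0, 2.0]
Squared diffs: [3.9525, 37.718, 0.7302, 27.9577]
Distance = sqrt(70.3584) = 8.388


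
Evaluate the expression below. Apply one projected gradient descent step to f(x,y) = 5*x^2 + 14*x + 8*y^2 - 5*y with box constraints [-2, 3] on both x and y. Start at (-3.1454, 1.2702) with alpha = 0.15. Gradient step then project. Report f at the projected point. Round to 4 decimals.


Step 1: Compute gradient at (-3.1454, 1.2702).
grad_x = 2*5*-3.1454 + 14 = -17.454
grad_y = 2*8*1.2702 - 5 = 15.3232
Step 2: Gradient step.
x_raw = -3.1454 - 0.15*-17.454 = -0.5273
y_raw = 1.2702 - 0.15*15.3232 = -1.0283
Step 3: Project onto [-2, 3].
x_proj = clip(-0.5273) = -0.5273
y_proj = clip(-1.0283) = -1.0283
Step 4: Evaluate f.
f(-0.5273, -1.0283) = 7.6083


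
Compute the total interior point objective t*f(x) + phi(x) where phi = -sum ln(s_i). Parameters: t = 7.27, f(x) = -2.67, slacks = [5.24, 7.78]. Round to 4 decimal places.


Step 1: Compute log-barrier.
ln values: [1.6563, 2.0516]
phi = -(1.6563 + 2.0516) = -3.7079
Step 2: Compute augmented objective.
t*f(x) = 7.27*-2.67 = -19.4109
Total = -19.4109 - 3.7079 = -23.1188


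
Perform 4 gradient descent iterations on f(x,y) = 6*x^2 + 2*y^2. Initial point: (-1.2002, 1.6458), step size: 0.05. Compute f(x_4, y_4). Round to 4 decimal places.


Gradient descent on f(x,y) = 6*x^2 + 2*y^2.
Starting point: (-1.2002, 1.6458), alpha = 0.05
Step 1: grad_x = 2*6*-1.2002 = -14.4024, grad_y = 2*2*1.6458 = 6.5832
  x_1 = -1.2002 - 0.05*-14.4024 = -0.4801
  y_1 = 1.6458 - 0.05*6.5832 = 1.3166
Step 2: grad_x = 2*6*-0.4801 = -5.761, grad_y = 2*2*1.3166 = 5.2666
  x_2 = -0.4801 - 0.05*-5.761 = -0.192
  y_2 = 1.3166 - 0.05*5.2666 = 1.0533
Step 3: grad_x = 2*6*-0.192 = -2.3044, grad_y = 2*2*1.0533 = 4.2132
  x_3 = -0.192 - 0.05*-2.3044 = -0.0768
  y_3 = 1.0533 - 0.05*4.2132 = 0.8426
Step 4: grad_x = 2*6*-0.0768 = -0.9218, grad_y = 2*2*0.8426 = 3.3706
  x_4 = -0.0768 - 0.05*-0.9218 = -0.0307
  y_4 = 0.8426 - 0.05*3.3706 = 0.6741
f(-0.0307, 0.6741) = 6*(-0.0307)^2 + 2*0.6741^2 = 0.9145


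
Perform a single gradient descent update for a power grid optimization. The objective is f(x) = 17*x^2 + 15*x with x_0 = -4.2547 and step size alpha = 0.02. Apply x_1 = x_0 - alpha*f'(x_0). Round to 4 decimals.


We compute the gradient at x_0 and apply the update.
f'(x) = 34*x + 15
f'(-4.2547) = 34*-4.2547 + 15 = -129.6598
x_1 = -4.2547 - 0.02*-129.6598 = -1.6615


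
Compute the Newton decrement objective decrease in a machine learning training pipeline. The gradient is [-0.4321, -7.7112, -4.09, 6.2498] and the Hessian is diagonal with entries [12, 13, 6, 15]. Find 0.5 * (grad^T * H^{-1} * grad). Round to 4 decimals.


Step 1: H is diagonal, so H^(-1) * g = [-0.036, -0.5932, -0.6817, 0.4167].
Step 2: g^T H^(-1) g = sum_i g_i^2 / H_ii
  = (-0.4321)^2/12 + (-7.7112)^2/13 + (-4.09)^2/6 + (6.2498)^2/15
  = 0.0156 + 4.574 + 2.788 + 2.604 = 9.9816
Step 3: Objective decrease = 0.5 * g^T H^(-1) g = 4.9908


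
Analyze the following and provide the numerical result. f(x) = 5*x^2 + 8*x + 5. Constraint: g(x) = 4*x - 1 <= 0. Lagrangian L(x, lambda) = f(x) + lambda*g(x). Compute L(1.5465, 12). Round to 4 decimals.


Step 1: Evaluate f(x).
f(1.5465) = 5*1.5465^2 + 8*1.5465 + 5 = 29.3303
Step 2: Evaluate g(x).
g(1.5465) = 4*1.5465 - 1 = 5.186
Step 3: Compute Lagrangian.
L = 29.3303 + 12*5.186 = 91.5623


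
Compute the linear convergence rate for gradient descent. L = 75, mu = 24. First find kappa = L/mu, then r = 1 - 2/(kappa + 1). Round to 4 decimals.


Step 1: Compute the condition number.
kappa = L/mu = 75/24 = 3.125
Step 2: Compute the convergence rate.
r = 1 - 2/(kappa + 1) = 1 - 2*mu/(L + mu) = (L - mu)/(L + mu) = 51/99 = 0.5152


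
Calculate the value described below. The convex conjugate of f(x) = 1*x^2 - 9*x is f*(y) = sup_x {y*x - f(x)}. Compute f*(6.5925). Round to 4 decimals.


f*(y) = sup_x {y*x - a*x^2 - b*x} = sup_x {(y-b)*x - a*x^2}
FOC: (y - b) - 2a*x = 0 => x* = (y - b)/(2a)
x* = (6.5925 + 9)/(2*1) = 7.7963
f*(6.5925) = (y-b)^2/(4a) = (6.5925 + 9)^2/(4*1)
= 243.1261/4 = 60.7815


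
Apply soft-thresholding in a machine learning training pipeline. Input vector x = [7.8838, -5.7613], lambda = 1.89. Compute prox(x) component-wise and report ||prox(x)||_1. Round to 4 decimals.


Soft-thresholding with lambda = 1.89:
prox(7.8838) = sign(7.8838)*max(|7.8838| - 1.89, 0) = 5.9938
prox(-5.7613) = sign(-5.7613)*max(|-5.7613| - 1.89, 0) = -3.8713
prox(x) = [5.9938, -3.8713]
||prox(x)||_1 = 5.9938 + 3.8713 = 9.8651


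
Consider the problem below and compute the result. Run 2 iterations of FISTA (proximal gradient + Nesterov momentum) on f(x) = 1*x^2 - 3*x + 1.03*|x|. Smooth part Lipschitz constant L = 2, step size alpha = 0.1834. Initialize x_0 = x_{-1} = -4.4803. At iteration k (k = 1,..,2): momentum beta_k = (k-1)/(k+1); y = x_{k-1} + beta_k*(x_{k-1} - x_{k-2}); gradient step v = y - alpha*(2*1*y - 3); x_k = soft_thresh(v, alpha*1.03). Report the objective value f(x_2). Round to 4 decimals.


FISTA on f(x) = 1*x^2 - 3*x + 1.03*|x|
L = 2, alpha = 0.1834
Iteration 1: beta = 0.0, y = -4.4803 + 0.0*(-4.4803 + 4.4803) = -4.4803
  grad(y) = -11.9606, v = y - alpha*grad = -2.2867
  prox(v) = soft_thresh(-2.2867, 0.1889) = -2.0978
Iteration 2: beta = 0.3333, y = -2.0978 + 0.3333*(-2.0978 + 4.4803) = -1.3037
  grad(y) = -5.6073, v = y - alpha*grad = -0.2753
  prox(v) = soft_thresh(-0.2753, 0.1889) = -0.0864
f(x_2) = 1*(-0.0864)^2 - 3*(-0.0864) + 1.03*|-0.0864| = 0.3556


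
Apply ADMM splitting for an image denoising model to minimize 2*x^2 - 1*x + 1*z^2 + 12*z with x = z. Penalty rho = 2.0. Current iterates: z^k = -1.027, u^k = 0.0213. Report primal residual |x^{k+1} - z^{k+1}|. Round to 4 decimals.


ADMM iteration with rho = 2.0, z^k = -1.027, u^k = 0.0213
Step 1: x-update.
Minimize 2*x^2 - 1*x + (2.0/2)*(x + 1.027 + 0.0213)^2
FOC: (2*2 + 2.0)*x = 1 + 2.0*(-1.027 - 0.0213)
x^{k+1} = -0.1828
Step 2: z-update.
Minimize 1*z^2 + 12*z + (2.0/2)*(-0.1828 - z + 0.0213)^2
FOC: (2*1 + 2.0)*z = -12 + 2.0*(-0.1828 + 0.0213)
z^{k+1} = -3.0807
Step 3: u-update.
u^{k+1} = 0.0213 - 0.1828 + 3.0807 = 2.9193
Step 4: Primal residual = |-0.1828 + 3.0807| = 2.898


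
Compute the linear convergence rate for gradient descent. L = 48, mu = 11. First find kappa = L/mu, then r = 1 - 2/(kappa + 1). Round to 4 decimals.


Step 1: Compute the condition number.
kappa = L/mu = 48/11 = 4.3636
Step 2: Compute the convergence rate.
r = 1 - 2/(kappa + 1) = 1 - 2*mu/(L + mu) = (L - mu)/(L + mu) = 37/59 = 0.6271


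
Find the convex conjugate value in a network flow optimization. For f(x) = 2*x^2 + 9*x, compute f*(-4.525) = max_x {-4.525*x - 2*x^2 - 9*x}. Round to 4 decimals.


f*(y) = sup_x {y*x - a*x^2 - b*x} = sup_x {(y-b)*x - a*x^2}
FOC: (y - b) - 2a*x = 0 => x* = (y - b)/(2a)
x* = (-4.525 - 9)/(2*2) = -3.3813
f*(-4.525) = (y-b)^2/(4a) = (-4.525 - 9)^2/(4*2)
= 182.9256/8 = 22.8657


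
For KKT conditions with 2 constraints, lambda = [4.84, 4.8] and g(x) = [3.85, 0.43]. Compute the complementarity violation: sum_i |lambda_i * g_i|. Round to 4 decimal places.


KKT complementary slackness check:
lambda_1 * g_1 = 4.84 * 3.85 = 18.634
lambda_2 * g_2 = 4.8 * 0.43 = 2.064
Total violation = 18.634 + 2.064 = 20.698


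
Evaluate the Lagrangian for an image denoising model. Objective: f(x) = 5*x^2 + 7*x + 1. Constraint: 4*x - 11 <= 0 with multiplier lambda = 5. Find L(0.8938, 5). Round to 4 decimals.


Step 1: Evaluate f(x).
f(0.8938) = 5*0.8938^2 + 7*0.8938 + 1 = 11.251
Step 2: Evaluate g(x).
g(0.8938) = 4*0.8938 - 11 = -7.4248
Step 3: Compute Lagrangian.
L = 11.251 + 5*-7.4248 = -25.873


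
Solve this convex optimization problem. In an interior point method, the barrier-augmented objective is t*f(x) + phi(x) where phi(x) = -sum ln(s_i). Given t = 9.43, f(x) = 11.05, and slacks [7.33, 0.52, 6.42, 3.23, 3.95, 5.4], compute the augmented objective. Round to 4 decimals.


Step 1: Compute log-barrier.
ln values: [1.992, -0.6539, 1.8594, 1.1725, 1.3737, 1.6864]
phi = -(1.992 - 0.6539 + 1.8594 + 1.1725 + 1.3737 + 1.6864) = -7.4301
Step 2: Compute augmented objective.
t*f(x) = 9.43*11.05 = 104.2015
Total = 104.2015 - 7.4301 = 96.7714


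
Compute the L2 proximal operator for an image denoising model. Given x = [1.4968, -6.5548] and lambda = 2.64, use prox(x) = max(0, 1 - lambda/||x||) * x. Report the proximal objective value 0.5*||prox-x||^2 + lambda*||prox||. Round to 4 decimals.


Step 1: Compute ||x||.
||x|| = 6.7235
Step 2: Compute scaling factor.
scale = max(0, 1 - 2.64/6.7235) = 0.6073
Step 3: prox(x) = [0.9091, -3.9811]
||prox(x)|| = 4.0835
Step 4: Proximal objective.
0.5*||prox-x||^2 = 3.4848
lambda*||prox|| = 10.7804
Total = 14.2653


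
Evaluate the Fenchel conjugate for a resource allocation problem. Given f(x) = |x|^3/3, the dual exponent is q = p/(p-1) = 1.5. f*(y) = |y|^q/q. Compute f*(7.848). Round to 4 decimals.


The conjugate exponent q satisfies 1/p + 1/q = 1.
p = 3, so q = 3/(3 - 1) = 1.5
|y|^q = 7.848^1.5 = 21.9856
f*(7.848) = 21.9856 / 1.5 = 14.6571


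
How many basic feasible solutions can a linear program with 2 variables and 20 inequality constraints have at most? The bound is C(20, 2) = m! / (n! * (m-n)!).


Each vertex corresponds to some choice of n active constraints out of m, so the number of vertices is at most C(m, n) = m! / (n!(m-n)!).
m = 20, n = 2
Numerator: 20 * 19
Denominator: 2! = 2
C(20, 2) = 190


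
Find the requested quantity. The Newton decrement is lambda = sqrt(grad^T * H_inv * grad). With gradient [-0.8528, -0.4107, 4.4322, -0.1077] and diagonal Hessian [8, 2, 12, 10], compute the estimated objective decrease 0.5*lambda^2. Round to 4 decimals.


Step 1: H is diagonal, so H^(-1) * g = [-0.1066, -0.2054, 0.3694, -0.0108].
Step 2: g^T H^(-1) g = sum_i g_i^2 / H_ii
  = (-0.8528)^2/8 + (-0.4107)^2/2 + (4.4322)^2/12 + (-0.1077)^2/10
  = 0.0909 + 0.0843 + 1.637 + 0.0012 = 1.8134
Step 3: Objective decrease = 0.5 * g^T H^(-1) g = 0.9067


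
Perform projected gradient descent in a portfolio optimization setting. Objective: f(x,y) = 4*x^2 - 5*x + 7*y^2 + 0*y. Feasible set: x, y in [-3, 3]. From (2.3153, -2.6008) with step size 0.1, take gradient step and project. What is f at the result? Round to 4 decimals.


Step 1: Compute gradient at (2.3153, -2.6008).
grad_x = 2*4*2.3153 - 5 = 13.5224
grad_y = 2*7*-2.6008 + 0 = -36.4112
Step 2: Gradient step.
x_raw = 2.3153 - 0.1*13.5224 = 0.9631
y_raw = -2.6008 - 0.1*-36.4112 = 1.0403
Step 3: Project onto [-3, 3].
x_proj = clip(0.9631) = 0.9631
y_proj = clip(1.0403) = 1.0403
Step 4: Evaluate f.
f(0.9631, 1.0403) = 6.4705


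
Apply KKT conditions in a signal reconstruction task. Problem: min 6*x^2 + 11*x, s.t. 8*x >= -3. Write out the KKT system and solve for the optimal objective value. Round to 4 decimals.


Step 1: Try lambda = 0 (constraint inactive).
x_unc = -11/(2*6) = -0.9167
Check: 8*-0.9167 = -7.3336 < -3 -- violated!
Step 2: Constraint must be active: 8*x = -3
x* = -3/8 = -0.375
lambda = (2*6*(-0.375) + 11)/8 = 0.8125
Step 3: Compute optimal value.
f(x*) = 6*(-0.375)^2 + 11*(-0.375) = -3.2813


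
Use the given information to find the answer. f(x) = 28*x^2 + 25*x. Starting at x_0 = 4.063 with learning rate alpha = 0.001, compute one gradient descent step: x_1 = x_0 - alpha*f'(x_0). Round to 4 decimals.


We compute the gradient at x_0 and apply the update.
f'(x) = 56*x + 25
f'(4.063) = 56*4.063 + 25 = 252.528
x_1 = 4.063 - 0.001*252.528 = 3.8105


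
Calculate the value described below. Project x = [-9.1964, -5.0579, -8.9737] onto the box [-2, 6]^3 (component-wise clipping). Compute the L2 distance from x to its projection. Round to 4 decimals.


Project each component onto [-2, 6].
clip(-9.1964) = -2.0, clip(-5.0579) = -2.0, clip(-8.9737) = -2.0
Projection = [-2.0, -2.0, -2.0]
Squared diffs: [51.7882, 9.3508, 48.6325]
Distance = sqrt(109.7715) = 10.4772


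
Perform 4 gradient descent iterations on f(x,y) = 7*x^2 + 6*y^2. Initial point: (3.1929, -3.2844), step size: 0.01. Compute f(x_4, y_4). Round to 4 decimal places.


Gradient descent on f(x,y) = 7*x^2 + 6*y^2.
Starting point: (3.1929, -3.2844), alpha = 0.01
Step 1: grad_x = 2*7*3.1929 = 44.7006, grad_y = 2*6*-3.2844 = -39.4128
  x_1 = 3.1929 - 0.01*44.7006 = 2.7459
  y_1 = -3.2844 - 0.01*-39.4128 = -2.8903
Step 2: grad_x = 2*7*2.7459 = 38.4425, grad_y = 2*6*-2.8903 = -34.6833
  x_2 = 2.7459 - 0.01*38.4425 = 2.3615
  y_2 = -2.8903 - 0.01*-34.6833 = -2.5434
Step 3: grad_x = 2*7*2.3615 = 33.0606, grad_y = 2*6*-2.5434 = -30.5213
  x_3 = 2.3615 - 0.01*33.0606 = 2.0309
  y_3 = -2.5434 - 0.01*-30.5213 = -2.2382
Step 4: grad_x = 2*7*2.0309 = 28.4321, grad_y = 2*6*-2.2382 = -26.8587
  x_4 = 2.0309 - 0.01*28.4321 = 1.7465
  y_4 = -2.2382 - 0.01*-26.8587 = -1.9696
f(1.7465, -1.9696) = 7*1.7465^2 + 6*(-1.9696)^2 = 44.6297


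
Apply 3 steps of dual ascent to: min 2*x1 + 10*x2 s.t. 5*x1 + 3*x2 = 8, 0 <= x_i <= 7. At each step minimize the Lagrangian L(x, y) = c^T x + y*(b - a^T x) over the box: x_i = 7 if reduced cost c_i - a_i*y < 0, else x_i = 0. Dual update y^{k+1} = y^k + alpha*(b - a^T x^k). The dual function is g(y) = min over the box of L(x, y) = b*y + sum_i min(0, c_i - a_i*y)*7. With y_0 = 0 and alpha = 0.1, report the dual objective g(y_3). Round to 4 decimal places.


Dual ascent for LP: min 2*x1 + 10*x2, 5*x1 + 3*x2 = 8, 0 <= x_i <= 7
Step 1: y^k = 0.0, reduced costs: (2.0, 10.0)
  x^k = (0.0, 0.0), subgradient = b - a^T x = 8.0
  y^{k+1} = 0.0 + 0.1*8.0 = 0.8
Step 2: y^k = 0.8, reduced costs: (-2.0, 7.6)
  x^k = (7.0, 0.0), subgradient = b - a^T x = -27.0
  y^{k+1} = 0.8 + 0.1*-27.0 = -1.9
Step 3: y^k = -1.9, reduced costs: (11.5, 15.7)
  x^k = (0.0, 0.0), subgradient = b - a^T x = 8.0
  y^{k+1} = -1.9 + 0.1*8.0 = -1.1
Dual objective at y_3 = -1.1: reduced costs (7.5, 13.3), box minimizer x = (0.0, 0.0)
g(y_3) = b*y + (c1 - a1*y)*x1 + (c2 - a2*y)*x2 = 8*(-1.1) + 7.5*0.0 + 13.3*0.0 = -8.8 + 0.0 + 0.0 = -8.8


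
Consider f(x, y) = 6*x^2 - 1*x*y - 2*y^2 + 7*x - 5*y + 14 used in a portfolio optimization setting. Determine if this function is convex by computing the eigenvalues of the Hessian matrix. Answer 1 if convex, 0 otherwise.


The Hessian of f(x,y) = 6*x^2 - 1*x*y - 2*y^2 + 7*x - 5*y + 14 is:
H = [[12, -1], [-1, -4]]
Trace = 12 - 4 = 8
Determinant = 12*-4 - (-1)^2 = -49
Discriminant = (8)^2 - 4*-49 = 260.0
Eigenvalues: lambda_1 = -4.0623, lambda_2 = 12.0623
The function is not convex.

0


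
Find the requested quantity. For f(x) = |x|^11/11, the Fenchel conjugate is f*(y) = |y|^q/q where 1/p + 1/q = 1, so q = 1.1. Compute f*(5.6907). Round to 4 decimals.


The conjugate exponent q satisfies 1/p + 1/q = 1.
p = 11, so q = 11/(11 - 1) = 1.1
|y|^q = 5.6907^1.1 = 6.7715
f*(5.6907) = 6.7715 / 1.1 = 6.1559


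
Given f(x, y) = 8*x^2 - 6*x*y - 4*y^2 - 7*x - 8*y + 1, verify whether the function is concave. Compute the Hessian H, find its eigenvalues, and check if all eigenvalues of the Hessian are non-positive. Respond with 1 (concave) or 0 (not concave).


The Hessian of f(x,y) = 8*x^2 - 6*x*y - 4*y^2 - 7*x - 8*y + 1 is:
H = [[16, -6], [-6, -8]]
Trace = 16 - 8 = 8
Determinant = 16*-8 - (-6)^2 = -164
Discriminant = (8)^2 - 4*-164 = 720.0
Eigenvalues: lambda_1 = -9.4164, lambda_2 = 17.4164
The function is not concave.

0


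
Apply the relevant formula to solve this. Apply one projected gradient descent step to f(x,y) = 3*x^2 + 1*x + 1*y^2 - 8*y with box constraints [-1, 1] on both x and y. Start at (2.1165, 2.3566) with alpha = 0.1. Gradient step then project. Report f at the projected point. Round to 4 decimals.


Step 1: Compute gradient at (2.1165, 2.3566).
grad_x = 2*3*2.1165 + 1 = 13.699
grad_y = 2*1*2.3566 - 8 = -3.2868
Step 2: Gradient step.
x_raw = 2.1165 - 0.1*13.699 = 0.7466
y_raw = 2.3566 - 0.1*-3.2868 = 2.6853
Step 3: Project onto [-1, 1].
x_proj = clip(0.7466) = 0.7466
y_proj = clip(2.6853) = 1.0
Step 4: Evaluate f.
f(0.7466, 1.0) = -4.5812


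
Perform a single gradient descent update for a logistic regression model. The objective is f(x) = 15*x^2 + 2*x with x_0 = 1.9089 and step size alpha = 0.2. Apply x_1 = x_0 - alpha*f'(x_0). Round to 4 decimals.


We compute the gradient at x_0 and apply the update.
f'(x) = 30*x + 2
f'(1.9089) = 30*1.9089 + 2 = 59.267
x_1 = 1.9089 - 0.2*59.267 = -9.9445


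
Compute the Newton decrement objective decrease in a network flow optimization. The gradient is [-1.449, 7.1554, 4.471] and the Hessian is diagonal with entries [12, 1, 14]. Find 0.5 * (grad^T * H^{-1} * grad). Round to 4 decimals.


Step 1: H is diagonal, so H^(-1) * g = [-0.1208, 7.1554, 0.3194].
Step 2: g^T H^(-1) g = sum_i g_i^2 / H_ii
  = (-1.449)^2/12 + (7.1554)^2/1 + (4.471)^2/14
  = 0.175 + 51.1997 + 1.4278 = 52.8026
Step 3: Objective decrease = 0.5 * g^T H^(-1) g = 26.4013


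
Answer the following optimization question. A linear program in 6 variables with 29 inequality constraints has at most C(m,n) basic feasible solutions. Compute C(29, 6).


Each vertex corresponds to some choice of n active constraints out of m, so the number of vertices is at most C(m, n) = m! / (n!(m-n)!).
m = 29, n = 6
Numerator: 29 * 28 * 27 * 26 * 25 * 24
Denominator: 6! = 720
C(29, 6) = 475020


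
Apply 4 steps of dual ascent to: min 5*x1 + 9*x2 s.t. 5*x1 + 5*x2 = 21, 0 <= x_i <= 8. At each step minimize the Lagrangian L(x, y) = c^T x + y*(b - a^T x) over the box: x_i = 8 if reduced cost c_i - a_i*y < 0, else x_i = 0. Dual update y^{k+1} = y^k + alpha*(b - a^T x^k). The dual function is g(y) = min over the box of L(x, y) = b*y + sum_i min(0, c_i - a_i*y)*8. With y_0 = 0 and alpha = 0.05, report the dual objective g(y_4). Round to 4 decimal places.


Dual ascent for LP: min 5*x1 + 9*x2, 5*x1 + 5*x2 = 21, 0 <= x_i <= 8
Step 1: y^k = 0.0, reduced costs: (5.0, 9.0)
  x^k = (0.0, 0.0), subgradient = b - a^T x = 21.0
  y^{k+1} = 0.0 + 0.05*21.0 = 1.05
Step 2: y^k = 1.05, reduced costs: (-0.25, 3.75)
  x^k = (8.0, 0.0), subgradient = b - a^T x = -19.0
  y^{k+1} = 1.05 + 0.05*-19.0 = 0.1
Step 3: y^k = 0.1, reduced costs: (4.5, 8.5)
  x^k = (0.0, 0.0), subgradient = b - a^T x = 21.0
  y^{k+1} = 0.1 + 0.05*21.0 = 1.15
Step 4: y^k = 1.15, reduced costs: (-0.75, 3.25)
  x^k = (8.0, 0.0), subgradient = b - a^T x = -19.0
  y^{k+1} = 1.15 + 0.05*-19.0 = 0.2
Dual objective at y_4 = 0.2: reduced costs (4.0, 8.0), box minimizer x = (0.0, 0.0)
g(y_4) = b*y + (c1 - a1*y)*x1 + (c2 - a2*y)*x2 = 21*0.2 + 4.0*0.0 + 8.0*0.0 = 4.2 + 0.0 + 0.0 = 4.2


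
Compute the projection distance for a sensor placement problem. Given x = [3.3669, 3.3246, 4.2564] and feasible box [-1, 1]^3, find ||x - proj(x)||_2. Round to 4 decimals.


Project each component onto [-1, 1].
clip(3.3669) = 1.0, clip(3.3246) = 1.0, clip(4.2564) = 1.0
Projection = [1.0, 1.0, 1.0]
Squared diffs: [5.6022, 5.4038, 10.6041]
Distance = sqrt(21.6101) = 4.6487


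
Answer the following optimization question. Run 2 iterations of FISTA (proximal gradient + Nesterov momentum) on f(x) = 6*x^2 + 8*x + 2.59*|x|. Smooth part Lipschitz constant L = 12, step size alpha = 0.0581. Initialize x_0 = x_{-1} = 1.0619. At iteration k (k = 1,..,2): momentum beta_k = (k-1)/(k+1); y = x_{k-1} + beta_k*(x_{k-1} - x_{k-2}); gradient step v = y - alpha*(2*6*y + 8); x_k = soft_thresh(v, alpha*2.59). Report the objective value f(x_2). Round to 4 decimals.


FISTA on f(x) = 6*x^2 + 8*x + 2.59*|x|
L = 12, alpha = 0.0581
Iteration 1: beta = 0.0, y = 1.0619 + 0.0*(1.0619 - 1.0619) = 1.0619
  grad(y) = 20.7428, v = y - alpha*grad = -0.1433
  prox(v) = soft_thresh(-0.1433, 0.1505) = 0.0
Iteration 2: beta = 0.3333, y = 0.0 + 0.3333*(0.0 - 1.0619) = -0.354
  grad(y) = 3.7524, v = y - alpha*grad = -0.572
  prox(v) = soft_thresh(-0.572, 0.1505) = -0.4215
f(x_2) = 6*(-0.4215)^2 + 8*(-0.4215) + 2.59*|-0.4215| = -1.2143


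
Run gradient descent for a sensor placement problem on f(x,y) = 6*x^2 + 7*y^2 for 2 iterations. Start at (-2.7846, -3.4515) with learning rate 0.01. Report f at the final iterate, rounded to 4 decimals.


Gradient descent on f(x,y) = 6*x^2 + 7*y^2.
Starting point: (-2.7846, -3.4515), alpha = 0.01
Step 1: grad_x = 2*6*-2.7846 = -33.4152, grad_y = 2*7*-3.4515 = -48.321
  x_1 = -2.7846 - 0.01*-33.4152 = -2.4504
  y_1 = -3.4515 - 0.01*-48.321 = -2.9683
Step 2: grad_x = 2*6*-2.4504 = -29.4054, grad_y = 2*7*-2.9683 = -41.5561
  x_2 = -2.4504 - 0.01*-29.4054 = -2.1564
  y_2 = -2.9683 - 0.01*-41.5561 = -2.5527
f(-2.1564, -2.5527) = 6*(-2.1564)^2 + 7*(-2.5527)^2 = 73.5152
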